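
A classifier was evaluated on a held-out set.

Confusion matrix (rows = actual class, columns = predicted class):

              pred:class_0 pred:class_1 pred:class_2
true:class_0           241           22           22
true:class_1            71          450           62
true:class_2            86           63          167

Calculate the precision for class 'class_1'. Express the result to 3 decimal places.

0.841

One-vs-rest for 'class_1': TP = diagonal; FP = other classes predicted 'class_1'; FN = 'class_1' predicted as other.
precision = TP/(TP+FP).
class_1: TP=450, FP=22+63=85 → 450/535 = 0.8411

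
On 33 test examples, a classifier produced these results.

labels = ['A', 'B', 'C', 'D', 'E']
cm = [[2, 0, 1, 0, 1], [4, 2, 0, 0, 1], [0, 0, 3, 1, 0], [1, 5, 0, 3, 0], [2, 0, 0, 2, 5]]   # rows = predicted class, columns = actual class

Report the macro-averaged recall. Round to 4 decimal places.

0.4944

Per-class recall (TP/(TP+FN)):
  A: TP=2, FN=4+0+1+2=7 → 2/9 = 0.22222
  B: TP=2, FN=0+0+5+0=5 → 2/7 = 0.28571
  C: TP=3, FN=1+0+0+0=1 → 3/4 = 0.75000
  D: TP=3, FN=0+0+1+2=3 → 3/6 = 0.50000
  E: TP=5, FN=1+1+0+0=2 → 5/7 = 0.71429
Macro-recall = mean = (0.22222 + 0.28571 + 0.75000 + 0.50000 + 0.71429) / 5 = 0.4944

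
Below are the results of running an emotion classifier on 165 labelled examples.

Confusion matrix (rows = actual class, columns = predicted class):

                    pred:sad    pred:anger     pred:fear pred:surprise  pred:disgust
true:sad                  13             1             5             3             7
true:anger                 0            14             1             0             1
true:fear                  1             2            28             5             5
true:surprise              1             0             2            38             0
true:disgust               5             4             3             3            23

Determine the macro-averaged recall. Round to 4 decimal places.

Per-class recall (TP/(TP+FN)):
  sad: TP=13, FN=1+5+3+7=16 → 13/29 = 0.44828
  anger: TP=14, FN=0+1+0+1=2 → 14/16 = 0.87500
  fear: TP=28, FN=1+2+5+5=13 → 28/41 = 0.68293
  surprise: TP=38, FN=1+0+2+0=3 → 38/41 = 0.92683
  disgust: TP=23, FN=5+4+3+3=15 → 23/38 = 0.60526
Macro-recall = mean = (0.44828 + 0.87500 + 0.68293 + 0.92683 + 0.60526) / 5 = 0.7077

0.7077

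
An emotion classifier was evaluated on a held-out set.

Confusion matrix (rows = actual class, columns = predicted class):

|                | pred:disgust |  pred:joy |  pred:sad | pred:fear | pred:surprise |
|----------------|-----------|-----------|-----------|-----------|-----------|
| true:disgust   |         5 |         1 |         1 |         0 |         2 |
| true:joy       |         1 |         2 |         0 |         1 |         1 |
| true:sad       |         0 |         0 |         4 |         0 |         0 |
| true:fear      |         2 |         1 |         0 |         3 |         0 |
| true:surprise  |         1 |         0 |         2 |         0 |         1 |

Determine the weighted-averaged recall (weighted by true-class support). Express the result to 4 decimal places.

0.5357

Per-class recall (TP/(TP+FN)):
  disgust: TP=5, FN=1+1+0+2=4 → 5/9 = 0.55556
  joy: TP=2, FN=1+0+1+1=3 → 2/5 = 0.40000
  sad: TP=4, FN=0+0+0+0=0 → 4/4 = 1.00000
  fear: TP=3, FN=2+1+0+0=3 → 3/6 = 0.50000
  surprise: TP=1, FN=1+0+2+0=3 → 1/4 = 0.25000
Weighted-recall = Σ (supportᵢ/N)·recallᵢ with N=28: (9/28)·0.55556 + (5/28)·0.40000 + (4/28)·1.00000 + (6/28)·0.50000 + (4/28)·0.25000 = 0.5357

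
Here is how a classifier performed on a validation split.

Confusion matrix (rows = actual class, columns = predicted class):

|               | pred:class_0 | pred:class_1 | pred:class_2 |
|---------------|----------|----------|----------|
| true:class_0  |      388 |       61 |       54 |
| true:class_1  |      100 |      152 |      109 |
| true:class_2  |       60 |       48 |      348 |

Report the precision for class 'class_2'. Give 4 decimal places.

0.6810

Take TP from the diagonal, FP from the rest of the 'class_2' prediction marginal, FN from the rest of the 'class_2' actual marginal.
precision = TP/(TP+FP).
class_2: TP=348, FP=54+109=163 → 348/511 = 0.68102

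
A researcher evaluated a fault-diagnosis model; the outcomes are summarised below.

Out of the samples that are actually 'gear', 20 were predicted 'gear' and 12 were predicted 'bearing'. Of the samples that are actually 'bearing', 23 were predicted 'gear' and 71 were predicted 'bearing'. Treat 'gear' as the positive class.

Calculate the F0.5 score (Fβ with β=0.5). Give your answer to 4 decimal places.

Fβ = (1+β²)·TP / ((1+β²)·TP + β²·FN + FP), with β²=1/4
= 1.25·20 / (1.25·20 + 0.25·12 + 23) = 0.4902

0.4902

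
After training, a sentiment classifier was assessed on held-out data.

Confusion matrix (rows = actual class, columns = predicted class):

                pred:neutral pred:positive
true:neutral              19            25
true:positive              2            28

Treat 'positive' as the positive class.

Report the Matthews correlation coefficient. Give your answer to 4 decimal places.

MCC = (TP·TN − FP·FN) / √((TP+FP)(TP+FN)(TN+FP)(TN+FN))
Numerator = 28·19 − 25·2 = 482
Denominator = √(53·30·44·21) = √1469160 = 1212.0891
MCC = 482 / 1212.0891 = 0.3977

0.3977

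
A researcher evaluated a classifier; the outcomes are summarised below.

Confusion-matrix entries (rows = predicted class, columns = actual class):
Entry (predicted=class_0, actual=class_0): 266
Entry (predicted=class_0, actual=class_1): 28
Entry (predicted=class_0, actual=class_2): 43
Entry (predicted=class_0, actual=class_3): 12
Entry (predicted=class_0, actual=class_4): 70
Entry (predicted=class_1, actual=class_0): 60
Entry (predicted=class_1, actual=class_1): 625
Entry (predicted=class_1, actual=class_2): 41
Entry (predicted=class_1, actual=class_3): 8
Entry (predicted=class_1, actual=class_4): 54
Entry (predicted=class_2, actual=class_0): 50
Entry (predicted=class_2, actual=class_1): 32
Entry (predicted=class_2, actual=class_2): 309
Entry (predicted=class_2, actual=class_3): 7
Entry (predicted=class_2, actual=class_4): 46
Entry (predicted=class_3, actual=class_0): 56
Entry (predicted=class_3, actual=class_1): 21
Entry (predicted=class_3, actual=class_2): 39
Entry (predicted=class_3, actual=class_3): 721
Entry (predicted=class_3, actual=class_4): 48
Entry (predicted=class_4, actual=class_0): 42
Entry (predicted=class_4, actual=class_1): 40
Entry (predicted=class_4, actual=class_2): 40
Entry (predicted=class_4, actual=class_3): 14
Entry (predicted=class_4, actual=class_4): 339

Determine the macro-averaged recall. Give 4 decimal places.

Per-class recall (TP/(TP+FN)):
  class_0: TP=266, FN=60+50+56+42=208 → 266/474 = 0.56118
  class_1: TP=625, FN=28+32+21+40=121 → 625/746 = 0.83780
  class_2: TP=309, FN=43+41+39+40=163 → 309/472 = 0.65466
  class_3: TP=721, FN=12+8+7+14=41 → 721/762 = 0.94619
  class_4: TP=339, FN=70+54+46+48=218 → 339/557 = 0.60862
Macro-recall = mean = (0.56118 + 0.83780 + 0.65466 + 0.94619 + 0.60862) / 5 = 0.7217

0.7217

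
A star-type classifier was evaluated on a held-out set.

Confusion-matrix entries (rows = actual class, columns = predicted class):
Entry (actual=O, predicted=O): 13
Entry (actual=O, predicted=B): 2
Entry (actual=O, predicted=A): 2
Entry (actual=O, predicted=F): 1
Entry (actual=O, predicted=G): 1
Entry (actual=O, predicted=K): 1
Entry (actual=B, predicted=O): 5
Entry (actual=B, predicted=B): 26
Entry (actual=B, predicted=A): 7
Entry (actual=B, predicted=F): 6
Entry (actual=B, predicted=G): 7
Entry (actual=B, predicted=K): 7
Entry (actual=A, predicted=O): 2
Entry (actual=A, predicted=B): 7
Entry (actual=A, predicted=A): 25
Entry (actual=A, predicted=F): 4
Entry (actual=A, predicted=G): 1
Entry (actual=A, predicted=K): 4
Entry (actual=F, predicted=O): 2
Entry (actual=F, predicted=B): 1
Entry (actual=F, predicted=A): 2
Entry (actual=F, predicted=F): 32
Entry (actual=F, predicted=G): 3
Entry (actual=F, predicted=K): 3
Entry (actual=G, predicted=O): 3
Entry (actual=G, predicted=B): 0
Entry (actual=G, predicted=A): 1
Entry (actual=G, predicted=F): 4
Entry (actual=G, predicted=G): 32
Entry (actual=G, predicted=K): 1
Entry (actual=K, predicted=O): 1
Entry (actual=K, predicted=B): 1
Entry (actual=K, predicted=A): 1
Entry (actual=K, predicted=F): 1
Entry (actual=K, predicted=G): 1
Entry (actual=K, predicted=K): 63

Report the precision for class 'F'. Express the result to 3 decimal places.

Treat 'F' as positive and all other classes as negative.
precision = TP/(TP+FP).
F: TP=32, FP=1+6+4+4+1=16 → 32/48 = 0.6667

0.667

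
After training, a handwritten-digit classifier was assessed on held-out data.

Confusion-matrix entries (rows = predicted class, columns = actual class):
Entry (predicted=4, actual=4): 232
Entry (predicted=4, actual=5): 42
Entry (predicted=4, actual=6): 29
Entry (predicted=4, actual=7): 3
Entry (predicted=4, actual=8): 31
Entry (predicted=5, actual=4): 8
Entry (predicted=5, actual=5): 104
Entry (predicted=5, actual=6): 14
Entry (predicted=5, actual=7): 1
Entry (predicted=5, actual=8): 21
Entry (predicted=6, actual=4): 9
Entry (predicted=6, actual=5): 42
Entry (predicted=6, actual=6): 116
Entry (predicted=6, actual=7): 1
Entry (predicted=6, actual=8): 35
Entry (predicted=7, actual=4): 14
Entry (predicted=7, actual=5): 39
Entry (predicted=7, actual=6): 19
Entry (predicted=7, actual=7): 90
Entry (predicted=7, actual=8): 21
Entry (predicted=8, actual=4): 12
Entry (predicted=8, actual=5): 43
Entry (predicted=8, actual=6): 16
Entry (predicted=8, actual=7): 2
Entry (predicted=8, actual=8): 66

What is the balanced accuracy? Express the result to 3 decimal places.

0.627

Balanced accuracy = mean of per-class recall.
  4: recall = 232/275 = 0.8436
  5: recall = 104/270 = 0.3852
  6: recall = 116/194 = 0.5979
  7: recall = 90/97 = 0.9278
  8: recall = 66/174 = 0.3793
Mean = (0.8436 + 0.3852 + 0.5979 + 0.9278 + 0.3793) / 5 = 0.627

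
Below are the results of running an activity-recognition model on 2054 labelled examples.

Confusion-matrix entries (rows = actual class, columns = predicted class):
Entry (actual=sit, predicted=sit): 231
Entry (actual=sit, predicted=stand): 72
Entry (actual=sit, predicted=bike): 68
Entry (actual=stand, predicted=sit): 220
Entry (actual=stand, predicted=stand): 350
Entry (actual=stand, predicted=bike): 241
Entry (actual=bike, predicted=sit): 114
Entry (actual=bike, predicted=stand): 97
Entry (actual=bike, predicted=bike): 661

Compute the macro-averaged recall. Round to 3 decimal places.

Per-class recall (TP/(TP+FN)):
  sit: TP=231, FN=72+68=140 → 231/371 = 0.6226
  stand: TP=350, FN=220+241=461 → 350/811 = 0.4316
  bike: TP=661, FN=114+97=211 → 661/872 = 0.7580
Macro-recall = mean = (0.6226 + 0.4316 + 0.7580) / 3 = 0.604

0.604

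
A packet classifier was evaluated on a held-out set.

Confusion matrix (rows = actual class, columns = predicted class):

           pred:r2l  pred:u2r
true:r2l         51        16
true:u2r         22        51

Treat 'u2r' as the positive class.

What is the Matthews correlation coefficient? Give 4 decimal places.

0.4598

MCC = (TP·TN − FP·FN) / √((TP+FP)(TP+FN)(TN+FP)(TN+FN))
Numerator = 51·51 − 16·22 = 2249
Denominator = √(67·73·67·73) = √23921881 = 4891.0000
MCC = 2249 / 4891.0000 = 0.4598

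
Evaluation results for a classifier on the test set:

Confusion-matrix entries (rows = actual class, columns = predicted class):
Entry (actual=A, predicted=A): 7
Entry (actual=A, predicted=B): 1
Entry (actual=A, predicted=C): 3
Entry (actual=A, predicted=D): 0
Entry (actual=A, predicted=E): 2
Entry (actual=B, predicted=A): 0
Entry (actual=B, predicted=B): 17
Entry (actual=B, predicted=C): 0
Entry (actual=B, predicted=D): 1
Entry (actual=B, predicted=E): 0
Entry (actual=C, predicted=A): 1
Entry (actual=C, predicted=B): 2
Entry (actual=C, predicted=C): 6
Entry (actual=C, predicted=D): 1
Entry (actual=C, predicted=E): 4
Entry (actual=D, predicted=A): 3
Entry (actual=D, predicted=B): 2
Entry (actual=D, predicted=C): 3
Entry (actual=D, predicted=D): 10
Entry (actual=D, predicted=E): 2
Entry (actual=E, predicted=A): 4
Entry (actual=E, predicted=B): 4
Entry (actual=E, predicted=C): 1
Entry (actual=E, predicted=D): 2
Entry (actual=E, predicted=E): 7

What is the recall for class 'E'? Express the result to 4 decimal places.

0.3889

Treat 'E' as positive and all other classes as negative.
recall = TP/(TP+FN).
E: TP=7, FN=4+4+1+2=11 → 7/18 = 0.38889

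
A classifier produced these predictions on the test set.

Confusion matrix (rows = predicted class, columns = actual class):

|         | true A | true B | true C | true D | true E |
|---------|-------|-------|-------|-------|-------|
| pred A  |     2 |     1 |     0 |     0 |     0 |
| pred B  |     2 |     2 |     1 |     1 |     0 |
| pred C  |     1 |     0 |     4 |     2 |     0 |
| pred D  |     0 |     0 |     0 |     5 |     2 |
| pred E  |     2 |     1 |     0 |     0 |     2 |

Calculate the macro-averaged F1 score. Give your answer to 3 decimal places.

0.516

Per-class F1 score (2·TP/(2·TP+FP+FN)):
  A: TP=2, FP=1+0+0+0=1, FN=2+1+0+2=5 → 4/10 = 0.4000
  B: TP=2, FP=2+1+1+0=4, FN=1+0+0+1=2 → 4/10 = 0.4000
  C: TP=4, FP=1+0+2+0=3, FN=0+1+0+0=1 → 8/12 = 0.6667
  D: TP=5, FP=0+0+0+2=2, FN=0+1+2+0=3 → 10/15 = 0.6667
  E: TP=2, FP=2+1+0+0=3, FN=0+0+0+2=2 → 4/9 = 0.4444
Macro-F1 score = mean = (0.4000 + 0.4000 + 0.6667 + 0.6667 + 0.4444) / 5 = 0.516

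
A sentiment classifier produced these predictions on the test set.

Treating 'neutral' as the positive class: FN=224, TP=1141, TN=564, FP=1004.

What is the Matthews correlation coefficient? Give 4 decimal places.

0.2201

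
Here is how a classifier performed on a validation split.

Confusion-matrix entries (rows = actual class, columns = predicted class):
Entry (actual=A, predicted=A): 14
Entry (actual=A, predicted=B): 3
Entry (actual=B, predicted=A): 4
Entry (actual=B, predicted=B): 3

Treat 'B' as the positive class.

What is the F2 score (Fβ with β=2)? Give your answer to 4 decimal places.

0.4412

Fβ = (1+β²)·TP / ((1+β²)·TP + β²·FN + FP), with β²=4
= 5·3 / (5·3 + 4·4 + 3) = 0.4412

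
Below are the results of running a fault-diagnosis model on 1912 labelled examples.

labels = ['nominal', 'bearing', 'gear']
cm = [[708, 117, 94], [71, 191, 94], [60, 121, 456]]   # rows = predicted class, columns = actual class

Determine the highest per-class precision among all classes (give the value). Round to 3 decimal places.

Per-class precision (TP/(TP+FP)):
  nominal: TP=708, FP=117+94=211 → 708/919 = 0.7704
  bearing: TP=191, FP=71+94=165 → 191/356 = 0.5365
  gear: TP=456, FP=60+121=181 → 456/637 = 0.7159
Highest is class 'nominal' with precision = 0.770.

0.770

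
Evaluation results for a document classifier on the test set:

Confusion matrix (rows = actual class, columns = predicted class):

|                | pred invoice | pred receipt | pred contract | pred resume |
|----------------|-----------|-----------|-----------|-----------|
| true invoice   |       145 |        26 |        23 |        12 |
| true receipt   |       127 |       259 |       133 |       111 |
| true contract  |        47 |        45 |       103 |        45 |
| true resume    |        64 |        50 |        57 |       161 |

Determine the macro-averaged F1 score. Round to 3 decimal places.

Per-class F1 score (2·TP/(2·TP+FP+FN)):
  invoice: TP=145, FP=127+47+64=238, FN=26+23+12=61 → 290/589 = 0.4924
  receipt: TP=259, FP=26+45+50=121, FN=127+133+111=371 → 518/1010 = 0.5129
  contract: TP=103, FP=23+133+57=213, FN=47+45+45=137 → 206/556 = 0.3705
  resume: TP=161, FP=12+111+45=168, FN=64+50+57=171 → 322/661 = 0.4871
Macro-F1 score = mean = (0.4924 + 0.5129 + 0.3705 + 0.4871) / 4 = 0.466

0.466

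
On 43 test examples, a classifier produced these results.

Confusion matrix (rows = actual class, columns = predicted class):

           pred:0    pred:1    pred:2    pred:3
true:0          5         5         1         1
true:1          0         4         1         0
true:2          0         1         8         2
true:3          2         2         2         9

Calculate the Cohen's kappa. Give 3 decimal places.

0.475

Observed agreement pₒ = trace/N = 26/43 = 0.6047
Expected agreement pₑ = Σ (rowᵢ·colᵢ)/N² = (12·7 + 5·12 + 11·12 + 15·12)/43² = 0.2466
κ = (pₒ − pₑ)/(1 − pₑ) = (0.6047 − 0.2466)/(1 − 0.2466) = 0.475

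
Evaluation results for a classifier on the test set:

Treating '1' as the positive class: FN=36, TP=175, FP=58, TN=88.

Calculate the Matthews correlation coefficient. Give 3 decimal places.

MCC = (TP·TN − FP·FN) / √((TP+FP)(TP+FN)(TN+FP)(TN+FN))
Numerator = 175·88 − 58·36 = 13312
Denominator = √(233·211·146·124) = √890046952 = 29833.6547
MCC = 13312 / 29833.6547 = 0.446

0.446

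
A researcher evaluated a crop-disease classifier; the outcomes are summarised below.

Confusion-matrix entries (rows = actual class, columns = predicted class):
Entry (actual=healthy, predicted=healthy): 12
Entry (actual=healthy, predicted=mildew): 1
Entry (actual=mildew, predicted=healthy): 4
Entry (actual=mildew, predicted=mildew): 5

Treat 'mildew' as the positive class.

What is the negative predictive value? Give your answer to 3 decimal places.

0.750

NPV = TN/(TN+FN) = 12/(12+4) = 0.750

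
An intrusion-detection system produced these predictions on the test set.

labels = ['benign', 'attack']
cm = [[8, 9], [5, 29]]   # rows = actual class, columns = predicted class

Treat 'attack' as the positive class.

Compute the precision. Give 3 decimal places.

0.763

Precision = TP/(TP+FP) = 29/(29+9) = 29/38 = 0.763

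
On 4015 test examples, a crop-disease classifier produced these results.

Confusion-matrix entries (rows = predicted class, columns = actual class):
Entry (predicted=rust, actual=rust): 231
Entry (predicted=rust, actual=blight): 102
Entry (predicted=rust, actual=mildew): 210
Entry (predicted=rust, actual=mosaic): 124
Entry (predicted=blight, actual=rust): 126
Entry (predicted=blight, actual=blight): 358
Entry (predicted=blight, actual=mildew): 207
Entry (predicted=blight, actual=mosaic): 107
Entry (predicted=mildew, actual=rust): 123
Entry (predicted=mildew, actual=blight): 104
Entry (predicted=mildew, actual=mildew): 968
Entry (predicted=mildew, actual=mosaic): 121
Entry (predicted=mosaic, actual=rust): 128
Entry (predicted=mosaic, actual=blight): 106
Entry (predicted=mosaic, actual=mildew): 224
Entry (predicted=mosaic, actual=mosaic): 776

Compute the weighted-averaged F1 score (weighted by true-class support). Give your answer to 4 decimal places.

Per-class F1 score (2·TP/(2·TP+FP+FN)):
  rust: TP=231, FP=102+210+124=436, FN=126+123+128=377 → 462/1275 = 0.36235
  blight: TP=358, FP=126+207+107=440, FN=102+104+106=312 → 716/1468 = 0.48774
  mildew: TP=968, FP=123+104+121=348, FN=210+207+224=641 → 1936/2925 = 0.66188
  mosaic: TP=776, FP=128+106+224=458, FN=124+107+121=352 → 1552/2362 = 0.65707
Weighted-F1 score = Σ (supportᵢ/N)·F1 scoreᵢ with N=4015: (608/4015)·0.36235 + (670/4015)·0.48774 + (1609/4015)·0.66188 + (1128/4015)·0.65707 = 0.5861

0.5861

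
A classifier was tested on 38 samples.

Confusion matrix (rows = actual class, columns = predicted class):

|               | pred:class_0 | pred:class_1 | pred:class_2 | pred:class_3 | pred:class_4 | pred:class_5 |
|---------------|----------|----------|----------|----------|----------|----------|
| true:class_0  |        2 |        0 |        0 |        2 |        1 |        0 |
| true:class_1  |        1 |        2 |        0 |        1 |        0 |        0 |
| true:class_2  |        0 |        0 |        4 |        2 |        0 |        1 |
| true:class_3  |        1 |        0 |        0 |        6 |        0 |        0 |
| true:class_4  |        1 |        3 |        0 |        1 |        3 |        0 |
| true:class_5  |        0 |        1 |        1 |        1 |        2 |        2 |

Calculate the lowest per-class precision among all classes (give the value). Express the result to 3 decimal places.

Per-class precision (TP/(TP+FP)):
  class_0: TP=2, FP=1+0+1+1+0=3 → 2/5 = 0.4000
  class_1: TP=2, FP=0+0+0+3+1=4 → 2/6 = 0.3333
  class_2: TP=4, FP=0+0+0+0+1=1 → 4/5 = 0.8000
  class_3: TP=6, FP=2+1+2+1+1=7 → 6/13 = 0.4615
  class_4: TP=3, FP=1+0+0+0+2=3 → 3/6 = 0.5000
  class_5: TP=2, FP=0+0+1+0+0=1 → 2/3 = 0.6667
Lowest is class 'class_1' with precision = 0.333.

0.333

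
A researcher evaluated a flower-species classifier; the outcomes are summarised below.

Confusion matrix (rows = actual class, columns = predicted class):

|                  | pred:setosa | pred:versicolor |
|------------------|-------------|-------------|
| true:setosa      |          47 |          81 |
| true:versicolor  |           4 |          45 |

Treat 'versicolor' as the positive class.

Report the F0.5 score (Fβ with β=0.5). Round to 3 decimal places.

Fβ = (1+β²)·TP / ((1+β²)·TP + β²·FN + FP), with β²=1/4
= 1.25·45 / (1.25·45 + 0.25·4 + 81) = 0.407

0.407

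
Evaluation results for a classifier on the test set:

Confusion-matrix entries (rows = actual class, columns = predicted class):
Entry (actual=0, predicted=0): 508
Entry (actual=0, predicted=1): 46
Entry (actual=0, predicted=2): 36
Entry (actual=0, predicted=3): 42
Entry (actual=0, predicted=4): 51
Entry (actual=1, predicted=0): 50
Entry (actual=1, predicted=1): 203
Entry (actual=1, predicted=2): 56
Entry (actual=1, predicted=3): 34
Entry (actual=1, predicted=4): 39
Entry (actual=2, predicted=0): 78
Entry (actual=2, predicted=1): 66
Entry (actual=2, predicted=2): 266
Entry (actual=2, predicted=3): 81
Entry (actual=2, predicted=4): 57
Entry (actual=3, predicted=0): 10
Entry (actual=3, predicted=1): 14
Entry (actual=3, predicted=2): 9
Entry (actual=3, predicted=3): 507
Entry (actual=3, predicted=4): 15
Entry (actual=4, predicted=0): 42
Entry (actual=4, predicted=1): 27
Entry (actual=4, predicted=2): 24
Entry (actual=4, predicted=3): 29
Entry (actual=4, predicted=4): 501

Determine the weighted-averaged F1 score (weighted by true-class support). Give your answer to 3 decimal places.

0.703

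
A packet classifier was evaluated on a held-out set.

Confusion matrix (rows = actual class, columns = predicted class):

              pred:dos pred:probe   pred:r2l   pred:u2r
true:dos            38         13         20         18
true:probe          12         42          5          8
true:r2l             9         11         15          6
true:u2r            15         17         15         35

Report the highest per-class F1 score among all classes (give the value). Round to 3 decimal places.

Per-class F1 score (2·TP/(2·TP+FP+FN)):
  dos: TP=38, FP=12+9+15=36, FN=13+20+18=51 → 76/163 = 0.4663
  probe: TP=42, FP=13+11+17=41, FN=12+5+8=25 → 84/150 = 0.5600
  r2l: TP=15, FP=20+5+15=40, FN=9+11+6=26 → 30/96 = 0.3125
  u2r: TP=35, FP=18+8+6=32, FN=15+17+15=47 → 70/149 = 0.4698
Highest is class 'probe' with F1 score = 0.560.

0.560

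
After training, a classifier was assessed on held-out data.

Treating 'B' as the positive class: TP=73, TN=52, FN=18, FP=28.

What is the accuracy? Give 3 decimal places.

0.731

Accuracy = (TP+TN)/N = (73+52)/171 = 0.731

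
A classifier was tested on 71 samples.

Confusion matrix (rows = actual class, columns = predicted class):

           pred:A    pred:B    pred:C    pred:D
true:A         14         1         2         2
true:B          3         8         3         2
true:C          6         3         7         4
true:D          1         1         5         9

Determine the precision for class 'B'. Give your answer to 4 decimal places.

One-vs-rest for 'B': TP = diagonal; FP = other classes predicted 'B'; FN = 'B' predicted as other.
precision = TP/(TP+FP).
B: TP=8, FP=1+3+1=5 → 8/13 = 0.61538

0.6154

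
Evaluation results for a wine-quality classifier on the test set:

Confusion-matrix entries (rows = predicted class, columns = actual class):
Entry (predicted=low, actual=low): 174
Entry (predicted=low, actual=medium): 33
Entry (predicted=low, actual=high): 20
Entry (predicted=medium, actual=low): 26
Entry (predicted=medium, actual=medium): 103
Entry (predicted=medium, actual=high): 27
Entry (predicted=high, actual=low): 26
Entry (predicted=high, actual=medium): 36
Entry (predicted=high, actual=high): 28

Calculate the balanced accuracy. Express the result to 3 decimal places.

0.581

Balanced accuracy = mean of per-class recall.
  low: recall = 174/226 = 0.7699
  medium: recall = 103/172 = 0.5988
  high: recall = 28/75 = 0.3733
Mean = (0.7699 + 0.5988 + 0.3733) / 3 = 0.581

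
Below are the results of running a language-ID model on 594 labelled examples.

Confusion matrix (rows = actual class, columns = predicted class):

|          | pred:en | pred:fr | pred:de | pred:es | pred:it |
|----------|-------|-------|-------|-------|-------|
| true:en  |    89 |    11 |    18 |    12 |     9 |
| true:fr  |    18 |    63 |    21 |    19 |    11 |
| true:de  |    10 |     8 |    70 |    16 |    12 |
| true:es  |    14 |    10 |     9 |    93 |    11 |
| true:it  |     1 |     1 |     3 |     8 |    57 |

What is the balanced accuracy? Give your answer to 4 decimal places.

Balanced accuracy = mean of per-class recall.
  en: recall = 89/139 = 0.64029
  fr: recall = 63/132 = 0.47727
  de: recall = 70/116 = 0.60345
  es: recall = 93/137 = 0.67883
  it: recall = 57/70 = 0.81429
Mean = (0.64029 + 0.47727 + 0.60345 + 0.67883 + 0.81429) / 5 = 0.6428

0.6428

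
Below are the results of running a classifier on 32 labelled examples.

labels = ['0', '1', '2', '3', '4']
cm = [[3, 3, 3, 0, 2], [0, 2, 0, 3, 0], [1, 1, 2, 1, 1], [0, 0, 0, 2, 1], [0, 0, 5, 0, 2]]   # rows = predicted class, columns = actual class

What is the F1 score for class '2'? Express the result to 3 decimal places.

Take TP from the diagonal, FP from the rest of the '2' prediction marginal, FN from the rest of the '2' actual marginal.
F1 score = 2·TP/(2·TP+FP+FN).
2: TP=2, FP=1+1+1+1=4, FN=3+0+0+5=8 → 4/16 = 0.2500

0.250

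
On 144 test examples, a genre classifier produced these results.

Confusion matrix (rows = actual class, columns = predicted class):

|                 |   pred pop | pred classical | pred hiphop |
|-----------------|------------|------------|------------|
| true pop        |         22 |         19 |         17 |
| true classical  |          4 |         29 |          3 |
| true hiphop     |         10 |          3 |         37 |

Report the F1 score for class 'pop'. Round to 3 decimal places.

0.468

Treat 'pop' as positive and all other classes as negative.
F1 score = 2·TP/(2·TP+FP+FN).
pop: TP=22, FP=4+10=14, FN=19+17=36 → 44/94 = 0.4681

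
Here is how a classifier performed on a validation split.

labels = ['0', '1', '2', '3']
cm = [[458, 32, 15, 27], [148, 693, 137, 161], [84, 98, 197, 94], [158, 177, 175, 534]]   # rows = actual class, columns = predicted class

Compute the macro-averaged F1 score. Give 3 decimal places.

Per-class F1 score (2·TP/(2·TP+FP+FN)):
  0: TP=458, FP=148+84+158=390, FN=32+15+27=74 → 916/1380 = 0.6638
  1: TP=693, FP=32+98+177=307, FN=148+137+161=446 → 1386/2139 = 0.6480
  2: TP=197, FP=15+137+175=327, FN=84+98+94=276 → 394/997 = 0.3952
  3: TP=534, FP=27+161+94=282, FN=158+177+175=510 → 1068/1860 = 0.5742
Macro-F1 score = mean = (0.6638 + 0.6480 + 0.3952 + 0.5742) / 4 = 0.570

0.570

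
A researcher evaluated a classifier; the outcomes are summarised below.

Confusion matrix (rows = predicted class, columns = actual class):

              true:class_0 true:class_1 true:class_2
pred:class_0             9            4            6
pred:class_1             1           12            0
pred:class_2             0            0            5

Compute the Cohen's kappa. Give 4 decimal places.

Observed agreement pₒ = trace/N = 26/37 = 0.70270
Expected agreement pₑ = Σ (rowᵢ·colᵢ)/N² = (10·19 + 16·13 + 11·5)/37² = 0.33090
κ = (pₒ − pₑ)/(1 − pₑ) = (0.70270 − 0.33090)/(1 − 0.33090) = 0.5557

0.5557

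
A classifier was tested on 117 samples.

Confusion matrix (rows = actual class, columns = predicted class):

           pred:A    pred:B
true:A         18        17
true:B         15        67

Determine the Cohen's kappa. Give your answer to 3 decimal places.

0.337

Observed agreement pₒ = trace/N = 85/117 = 0.7265
Expected agreement pₑ = Σ (rowᵢ·colᵢ)/N² = (35·33 + 82·84)/117² = 0.5876
κ = (pₒ − pₑ)/(1 − pₑ) = (0.7265 − 0.5876)/(1 − 0.5876) = 0.337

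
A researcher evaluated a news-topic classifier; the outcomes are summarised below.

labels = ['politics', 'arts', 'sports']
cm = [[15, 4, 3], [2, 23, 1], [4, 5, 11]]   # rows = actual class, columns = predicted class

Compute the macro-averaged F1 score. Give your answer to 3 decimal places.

Per-class F1 score (2·TP/(2·TP+FP+FN)):
  politics: TP=15, FP=2+4=6, FN=4+3=7 → 30/43 = 0.6977
  arts: TP=23, FP=4+5=9, FN=2+1=3 → 46/58 = 0.7931
  sports: TP=11, FP=3+1=4, FN=4+5=9 → 22/35 = 0.6286
Macro-F1 score = mean = (0.6977 + 0.7931 + 0.6286) / 3 = 0.706

0.706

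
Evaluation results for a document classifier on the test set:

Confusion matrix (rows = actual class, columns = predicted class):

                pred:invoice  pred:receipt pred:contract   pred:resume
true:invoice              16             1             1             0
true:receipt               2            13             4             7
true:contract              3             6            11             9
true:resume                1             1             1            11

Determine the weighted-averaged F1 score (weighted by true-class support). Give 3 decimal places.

Per-class F1 score (2·TP/(2·TP+FP+FN)):
  invoice: TP=16, FP=2+3+1=6, FN=1+1+0=2 → 32/40 = 0.8000
  receipt: TP=13, FP=1+6+1=8, FN=2+4+7=13 → 26/47 = 0.5532
  contract: TP=11, FP=1+4+1=6, FN=3+6+9=18 → 22/46 = 0.4783
  resume: TP=11, FP=0+7+9=16, FN=1+1+1=3 → 22/41 = 0.5366
Weighted-F1 score = Σ (supportᵢ/N)·F1 scoreᵢ with N=87: (18/87)·0.8000 + (26/87)·0.5532 + (29/87)·0.4783 + (14/87)·0.5366 = 0.577

0.577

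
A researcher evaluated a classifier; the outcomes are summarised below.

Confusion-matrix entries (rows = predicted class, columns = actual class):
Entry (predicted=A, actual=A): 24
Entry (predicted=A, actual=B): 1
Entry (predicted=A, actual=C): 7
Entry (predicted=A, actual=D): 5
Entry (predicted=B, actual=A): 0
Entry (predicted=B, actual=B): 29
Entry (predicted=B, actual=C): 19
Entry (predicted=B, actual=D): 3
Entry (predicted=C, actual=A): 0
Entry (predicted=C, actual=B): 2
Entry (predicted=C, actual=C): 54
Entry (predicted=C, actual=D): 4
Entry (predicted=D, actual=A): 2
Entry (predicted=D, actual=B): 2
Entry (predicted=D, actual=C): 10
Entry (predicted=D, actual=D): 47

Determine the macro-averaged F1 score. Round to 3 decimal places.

0.737

Per-class F1 score (2·TP/(2·TP+FP+FN)):
  A: TP=24, FP=1+7+5=13, FN=0+0+2=2 → 48/63 = 0.7619
  B: TP=29, FP=0+19+3=22, FN=1+2+2=5 → 58/85 = 0.6824
  C: TP=54, FP=0+2+4=6, FN=7+19+10=36 → 108/150 = 0.7200
  D: TP=47, FP=2+2+10=14, FN=5+3+4=12 → 94/120 = 0.7833
Macro-F1 score = mean = (0.7619 + 0.6824 + 0.7200 + 0.7833) / 4 = 0.737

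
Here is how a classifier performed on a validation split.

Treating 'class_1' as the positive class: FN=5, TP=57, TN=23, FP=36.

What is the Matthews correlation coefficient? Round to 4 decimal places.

MCC = (TP·TN − FP·FN) / √((TP+FP)(TP+FN)(TN+FP)(TN+FN))
Numerator = 57·23 − 36·5 = 1131
Denominator = √(93·62·59·28) = √9525432 = 3086.3299
MCC = 1131 / 3086.3299 = 0.3665

0.3665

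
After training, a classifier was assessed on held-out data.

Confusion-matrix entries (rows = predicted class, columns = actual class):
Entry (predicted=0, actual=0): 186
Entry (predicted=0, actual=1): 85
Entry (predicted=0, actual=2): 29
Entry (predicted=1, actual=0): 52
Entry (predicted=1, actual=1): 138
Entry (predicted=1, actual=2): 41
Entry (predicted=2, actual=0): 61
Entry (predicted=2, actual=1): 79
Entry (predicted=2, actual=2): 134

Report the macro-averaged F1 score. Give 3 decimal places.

0.567

Per-class F1 score (2·TP/(2·TP+FP+FN)):
  0: TP=186, FP=85+29=114, FN=52+61=113 → 372/599 = 0.6210
  1: TP=138, FP=52+41=93, FN=85+79=164 → 276/533 = 0.5178
  2: TP=134, FP=61+79=140, FN=29+41=70 → 268/478 = 0.5607
Macro-F1 score = mean = (0.6210 + 0.5178 + 0.5607) / 3 = 0.567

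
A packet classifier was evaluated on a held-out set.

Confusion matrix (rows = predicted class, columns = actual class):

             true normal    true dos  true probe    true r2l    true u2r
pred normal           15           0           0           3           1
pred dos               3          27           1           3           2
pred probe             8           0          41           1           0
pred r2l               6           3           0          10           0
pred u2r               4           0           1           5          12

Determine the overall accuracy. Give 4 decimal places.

Accuracy = trace / total = (15+27+41+10+12=105) / 146 = 105/146 = 0.7192

0.7192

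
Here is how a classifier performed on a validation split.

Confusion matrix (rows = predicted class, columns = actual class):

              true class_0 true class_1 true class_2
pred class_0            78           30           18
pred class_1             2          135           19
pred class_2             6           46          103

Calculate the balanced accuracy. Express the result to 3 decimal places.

Balanced accuracy = mean of per-class recall.
  class_0: recall = 78/86 = 0.9070
  class_1: recall = 135/211 = 0.6398
  class_2: recall = 103/140 = 0.7357
Mean = (0.9070 + 0.6398 + 0.7357) / 3 = 0.761

0.761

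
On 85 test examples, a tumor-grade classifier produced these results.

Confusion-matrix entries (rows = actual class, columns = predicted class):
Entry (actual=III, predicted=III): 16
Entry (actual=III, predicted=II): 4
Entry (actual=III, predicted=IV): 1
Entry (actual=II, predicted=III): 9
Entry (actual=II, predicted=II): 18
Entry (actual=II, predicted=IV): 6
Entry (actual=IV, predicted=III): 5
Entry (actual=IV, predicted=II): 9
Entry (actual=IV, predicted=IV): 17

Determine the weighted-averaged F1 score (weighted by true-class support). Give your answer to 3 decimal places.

0.599

Per-class F1 score (2·TP/(2·TP+FP+FN)):
  III: TP=16, FP=9+5=14, FN=4+1=5 → 32/51 = 0.6275
  II: TP=18, FP=4+9=13, FN=9+6=15 → 36/64 = 0.5625
  IV: TP=17, FP=1+6=7, FN=5+9=14 → 34/55 = 0.6182
Weighted-F1 score = Σ (supportᵢ/N)·F1 scoreᵢ with N=85: (21/85)·0.6275 + (33/85)·0.5625 + (31/85)·0.6182 = 0.599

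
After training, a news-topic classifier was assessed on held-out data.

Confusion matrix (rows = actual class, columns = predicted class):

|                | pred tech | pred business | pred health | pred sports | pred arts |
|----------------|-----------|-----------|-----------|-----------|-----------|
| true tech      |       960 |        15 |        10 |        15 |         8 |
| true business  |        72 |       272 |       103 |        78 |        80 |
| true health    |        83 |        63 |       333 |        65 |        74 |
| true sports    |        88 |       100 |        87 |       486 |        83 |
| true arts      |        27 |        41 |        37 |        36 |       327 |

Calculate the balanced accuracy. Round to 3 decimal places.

0.643

Balanced accuracy = mean of per-class recall.
  tech: recall = 960/1008 = 0.9524
  business: recall = 272/605 = 0.4496
  health: recall = 333/618 = 0.5388
  sports: recall = 486/844 = 0.5758
  arts: recall = 327/468 = 0.6987
Mean = (0.9524 + 0.4496 + 0.5388 + 0.5758 + 0.6987) / 5 = 0.643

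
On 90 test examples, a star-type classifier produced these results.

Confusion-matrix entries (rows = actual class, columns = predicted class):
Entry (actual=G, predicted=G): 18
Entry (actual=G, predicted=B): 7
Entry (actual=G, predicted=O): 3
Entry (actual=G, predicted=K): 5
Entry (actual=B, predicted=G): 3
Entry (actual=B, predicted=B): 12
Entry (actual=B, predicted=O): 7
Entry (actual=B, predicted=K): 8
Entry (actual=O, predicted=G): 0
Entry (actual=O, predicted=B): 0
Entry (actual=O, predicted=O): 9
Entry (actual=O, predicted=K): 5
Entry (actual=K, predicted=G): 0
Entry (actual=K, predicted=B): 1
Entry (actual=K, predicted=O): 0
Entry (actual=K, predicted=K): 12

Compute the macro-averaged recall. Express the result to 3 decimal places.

0.628

Per-class recall (TP/(TP+FN)):
  G: TP=18, FN=7+3+5=15 → 18/33 = 0.5455
  B: TP=12, FN=3+7+8=18 → 12/30 = 0.4000
  O: TP=9, FN=0+0+5=5 → 9/14 = 0.6429
  K: TP=12, FN=0+1+0=1 → 12/13 = 0.9231
Macro-recall = mean = (0.5455 + 0.4000 + 0.6429 + 0.9231) / 4 = 0.628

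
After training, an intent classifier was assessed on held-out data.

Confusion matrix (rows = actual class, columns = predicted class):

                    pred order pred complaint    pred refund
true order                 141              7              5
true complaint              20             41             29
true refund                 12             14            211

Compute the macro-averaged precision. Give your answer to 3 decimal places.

Per-class precision (TP/(TP+FP)):
  order: TP=141, FP=20+12=32 → 141/173 = 0.8150
  complaint: TP=41, FP=7+14=21 → 41/62 = 0.6613
  refund: TP=211, FP=5+29=34 → 211/245 = 0.8612
Macro-precision = mean = (0.8150 + 0.6613 + 0.8612) / 3 = 0.779

0.779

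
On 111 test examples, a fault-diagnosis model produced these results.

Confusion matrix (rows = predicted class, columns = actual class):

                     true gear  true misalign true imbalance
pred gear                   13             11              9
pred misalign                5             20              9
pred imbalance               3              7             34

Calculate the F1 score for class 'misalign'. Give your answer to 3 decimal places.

0.556

Treat 'misalign' as positive and all other classes as negative.
F1 score = 2·TP/(2·TP+FP+FN).
misalign: TP=20, FP=5+9=14, FN=11+7=18 → 40/72 = 0.5556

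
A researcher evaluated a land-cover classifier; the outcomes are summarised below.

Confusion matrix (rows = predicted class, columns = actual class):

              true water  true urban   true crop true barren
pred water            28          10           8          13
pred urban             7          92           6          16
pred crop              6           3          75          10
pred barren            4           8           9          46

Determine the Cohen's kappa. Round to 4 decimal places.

Observed agreement pₒ = trace/N = 241/341 = 0.70674
Expected agreement pₑ = Σ (rowᵢ·colᵢ)/N² = (45·59 + 113·121 + 98·94 + 85·67)/341² = 0.26862
κ = (pₒ − pₑ)/(1 − pₑ) = (0.70674 − 0.26862)/(1 − 0.26862) = 0.5990

0.5990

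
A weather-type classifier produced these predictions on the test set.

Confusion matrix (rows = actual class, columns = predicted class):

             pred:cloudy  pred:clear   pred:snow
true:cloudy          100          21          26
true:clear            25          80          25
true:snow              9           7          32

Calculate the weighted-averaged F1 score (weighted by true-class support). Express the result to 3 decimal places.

0.663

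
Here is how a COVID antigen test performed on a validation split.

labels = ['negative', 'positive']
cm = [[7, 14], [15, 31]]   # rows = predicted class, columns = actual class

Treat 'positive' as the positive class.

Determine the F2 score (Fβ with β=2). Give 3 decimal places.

Fβ = (1+β²)·TP / ((1+β²)·TP + β²·FN + FP), with β²=4
= 5·31 / (5·31 + 4·14 + 15) = 0.686

0.686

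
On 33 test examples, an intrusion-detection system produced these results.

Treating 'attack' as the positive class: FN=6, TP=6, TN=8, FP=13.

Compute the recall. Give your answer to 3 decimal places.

0.500

Recall = TP/(TP+FN) = 6/(6+6) = 6/12 = 0.500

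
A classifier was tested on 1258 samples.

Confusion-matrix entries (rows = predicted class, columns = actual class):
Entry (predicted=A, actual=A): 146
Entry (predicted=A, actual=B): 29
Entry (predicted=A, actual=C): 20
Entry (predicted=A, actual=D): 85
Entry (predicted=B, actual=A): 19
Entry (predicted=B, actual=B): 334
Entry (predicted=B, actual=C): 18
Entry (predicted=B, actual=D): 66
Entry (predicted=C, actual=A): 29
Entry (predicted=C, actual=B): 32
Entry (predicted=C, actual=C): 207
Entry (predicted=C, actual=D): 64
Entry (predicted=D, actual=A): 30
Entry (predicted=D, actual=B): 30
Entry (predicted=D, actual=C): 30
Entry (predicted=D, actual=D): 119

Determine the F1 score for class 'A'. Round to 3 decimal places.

0.579

Take TP from the diagonal, FP from the rest of the 'A' prediction marginal, FN from the rest of the 'A' actual marginal.
F1 score = 2·TP/(2·TP+FP+FN).
A: TP=146, FP=29+20+85=134, FN=19+29+30=78 → 292/504 = 0.5794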